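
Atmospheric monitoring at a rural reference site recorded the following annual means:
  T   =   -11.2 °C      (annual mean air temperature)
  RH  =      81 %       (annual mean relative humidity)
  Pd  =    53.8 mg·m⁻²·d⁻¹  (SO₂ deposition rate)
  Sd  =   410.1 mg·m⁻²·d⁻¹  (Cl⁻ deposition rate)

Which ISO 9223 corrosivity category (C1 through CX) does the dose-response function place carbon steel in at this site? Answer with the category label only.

carbon steel: T≤10 °C ⇒ hinge +0.150·(-11.2−10) = -3.1800
  Pd branch = 1.77·Pd^0.52·e^(0.02·RH+f) = 2.954 μm/a
  Cl⁻ term: 0.102·410.1^0.62·exp(0.033·81+0.04·-11.2) = 39.35
  sum: 2.954 + 39.35 → r_corr = 42.3 μm/a
ISO 9223 Table 2 (carbon steel): 25 < 42.3 ≤ 50 μm/a ⇒ C3

C3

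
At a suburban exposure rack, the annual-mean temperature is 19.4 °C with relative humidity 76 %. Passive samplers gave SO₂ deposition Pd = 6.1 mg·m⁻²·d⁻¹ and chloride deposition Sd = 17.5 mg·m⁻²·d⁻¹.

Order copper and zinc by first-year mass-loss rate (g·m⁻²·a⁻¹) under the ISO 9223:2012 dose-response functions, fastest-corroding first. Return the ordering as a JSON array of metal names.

copper: T>10 °C ⇒ hinge -0.080·(19.4−10) = -0.7520
  sulphur-dioxide contribution → 0.3542 μm/a
  chloride contribution → 0.886 μm/a
  ⇒ r_corr(copper) = 1.24 μm/a
  mass loss = 1.24 μm/a × 8.96 g/cm³ = 11.11 g·m⁻²·a⁻¹
zinc: temperature factor f = -0.071·(9.4) = -0.6674
  sulphur-dioxide contribution → 0.4837 μm/a
  chloride contribution → 0.8546 μm/a
  total first-year rate 1.338 μm/a
  mass loss = 1.338 μm/a × 7.14 g/cm³ = 9.556 g·m⁻²·a⁻¹
Ordering by g·m⁻²·a⁻¹: copper (11.1) > zinc (9.56)

["copper", "zinc"]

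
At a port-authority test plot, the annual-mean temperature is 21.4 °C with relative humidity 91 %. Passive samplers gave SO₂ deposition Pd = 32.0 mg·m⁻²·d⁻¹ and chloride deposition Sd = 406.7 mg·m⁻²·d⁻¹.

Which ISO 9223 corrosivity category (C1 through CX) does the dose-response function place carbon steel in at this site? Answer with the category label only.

CX

carbon steel: f(T) = -0.054·(T−10) [T>10 °C] = -0.6156
  sulphur-dioxide contribution → 35.79 μm/a
  chloride contribution → 200.6 μm/a
  ⇒ r_corr(carbon steel) = 236.4 μm/a
236 μm/a falls in (200, 700] for carbon steel → category CX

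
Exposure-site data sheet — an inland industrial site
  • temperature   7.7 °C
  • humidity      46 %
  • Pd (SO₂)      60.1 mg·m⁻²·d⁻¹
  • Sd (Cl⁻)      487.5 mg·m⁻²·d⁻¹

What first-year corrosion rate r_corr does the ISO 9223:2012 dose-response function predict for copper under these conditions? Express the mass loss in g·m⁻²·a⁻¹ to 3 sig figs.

r_corr = 5.29 g·m⁻²·a⁻¹

copper: T≤10 °C ⇒ hinge +0.126·(7.7−10) = -0.2898
  Pd branch = 0.0053·Pd^0.26·e^(0.059·RH+f) = 0.1736 μm/a
  Cl⁻ term: 0.01025·487.5^0.27·exp(0.036·46+0.049·7.7) = 0.4164
  sum: 0.1736 + 0.4164 → r_corr = 0.59 μm/a
Convert to mass loss: 0.59 μm/a × 8.96 g/cm³ = 5.287 g·m⁻²·a⁻¹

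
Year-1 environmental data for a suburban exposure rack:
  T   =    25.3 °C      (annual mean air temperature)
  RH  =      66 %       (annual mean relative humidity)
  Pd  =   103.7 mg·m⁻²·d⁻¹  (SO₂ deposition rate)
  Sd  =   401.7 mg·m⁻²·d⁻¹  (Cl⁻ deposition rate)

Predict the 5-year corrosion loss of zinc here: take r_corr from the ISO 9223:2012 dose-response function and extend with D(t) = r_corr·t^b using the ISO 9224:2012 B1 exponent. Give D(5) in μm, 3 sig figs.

zinc: f(T) = -0.071·(T−10) [T>10 °C] = -1.0863
  SO₂ term: 0.0129·103.7^0.44·exp(0.046·66-1.0863) = 0.6987
  Sd branch = 0.0175·Sd^0.57·e^(0.008·RH+0.085·T) = 7.772 μm/a
  sum: 0.6987 + 7.772 → r_corr = 8.47 μm/a
ISO 9224: D(t) = r_corr · t^b with b = 0.813 (zinc, B1)
  D(5) = 8.47 × 5^0.813 = 8.47 × 3.701 = 31.35 μm

D(5) = 31.3 μm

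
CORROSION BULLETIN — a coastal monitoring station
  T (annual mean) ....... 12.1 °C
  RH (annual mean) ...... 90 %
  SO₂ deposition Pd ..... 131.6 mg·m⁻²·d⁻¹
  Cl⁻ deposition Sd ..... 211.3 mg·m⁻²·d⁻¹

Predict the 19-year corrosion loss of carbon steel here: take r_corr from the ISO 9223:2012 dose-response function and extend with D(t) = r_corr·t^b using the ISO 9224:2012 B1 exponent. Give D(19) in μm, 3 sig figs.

D(19) = 980 μm

carbon steel: temperature factor f = -0.054·(2.1) = -0.1134
  SO₂ term: 1.77·131.6^0.52·exp(0.02·90-0.1134) = 120.9
  Sd branch = 0.102·Sd^0.62·e^(0.033·RH+0.04·T) = 89.14 μm/a
  r_corr = 120.9 + 89.14 = 210.1 μm/a
Power-law: D(19) = r_corr · 19^0.523
  D(19) = 210.1 × 19^0.523 = 210.1 × 4.664 = 979.8 μm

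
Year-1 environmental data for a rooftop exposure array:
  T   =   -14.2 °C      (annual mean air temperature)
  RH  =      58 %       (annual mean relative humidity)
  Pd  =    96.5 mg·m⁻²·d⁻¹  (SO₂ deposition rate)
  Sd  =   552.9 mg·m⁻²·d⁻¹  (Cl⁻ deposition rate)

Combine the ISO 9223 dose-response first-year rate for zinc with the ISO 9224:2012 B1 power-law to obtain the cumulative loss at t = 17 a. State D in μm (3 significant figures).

D(17) = 8.59 μm

zinc: f(T) = +0.038·(T−10) [T≤10 °C] = -0.9196
  Pd branch = 0.0129·Pd^0.44·e^(0.046·RH+f) = 0.5535 μm/a
  Sd branch = 0.0175·Sd^0.57·e^(0.008·RH+0.085·T) = 0.3046 μm/a
  sum: 0.5535 + 0.3046 → r_corr = 0.858 μm/a
Power-law: D(17) = r_corr · 17^0.813
  D(17) = 0.858 × 17^0.813 = 0.858 × 10.01 = 8.587 μm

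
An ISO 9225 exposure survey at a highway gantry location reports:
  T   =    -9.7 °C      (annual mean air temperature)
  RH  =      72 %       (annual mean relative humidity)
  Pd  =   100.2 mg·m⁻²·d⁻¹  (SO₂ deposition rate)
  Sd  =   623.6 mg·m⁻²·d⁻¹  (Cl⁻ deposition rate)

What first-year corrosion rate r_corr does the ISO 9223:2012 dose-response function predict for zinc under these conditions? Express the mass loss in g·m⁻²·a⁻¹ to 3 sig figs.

r_corr = 12.9 g·m⁻²·a⁻¹

zinc: f(T) = +0.038·(T−10) [T≤10 °C] = -0.7486
  SO₂ term: 0.0129·100.2^0.44·exp(0.046·72-0.7486) = 1.271
  Cl⁻ term: 0.0175·623.6^0.57·exp(0.008·72+0.085·-9.7) = 0.5348
  sum: 1.271 + 0.5348 → r_corr = 1.806 μm/a
Convert to mass loss: 1.806 μm/a × 7.14 g/cm³ = 12.9 g·m⁻²·a⁻¹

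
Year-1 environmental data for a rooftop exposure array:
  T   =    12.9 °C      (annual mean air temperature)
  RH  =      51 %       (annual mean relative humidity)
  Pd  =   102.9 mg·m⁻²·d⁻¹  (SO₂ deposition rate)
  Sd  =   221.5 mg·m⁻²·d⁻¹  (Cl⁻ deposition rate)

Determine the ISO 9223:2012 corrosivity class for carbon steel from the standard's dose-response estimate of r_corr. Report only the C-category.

carbon steel: temperature factor f = -0.054·(2.9) = -0.1566
  SO₂ term: 1.77·102.9^0.52·exp(0.02·51-0.1566) = 46.71
  Cl⁻ term: 0.102·221.5^0.62·exp(0.033·51+0.04·12.9) = 26.17
  r_corr = 46.71 + 26.17 = 72.88 μm/a
ISO 9223 Table 2 (carbon steel): 50 < 72.9 ≤ 80 μm/a ⇒ C4

C4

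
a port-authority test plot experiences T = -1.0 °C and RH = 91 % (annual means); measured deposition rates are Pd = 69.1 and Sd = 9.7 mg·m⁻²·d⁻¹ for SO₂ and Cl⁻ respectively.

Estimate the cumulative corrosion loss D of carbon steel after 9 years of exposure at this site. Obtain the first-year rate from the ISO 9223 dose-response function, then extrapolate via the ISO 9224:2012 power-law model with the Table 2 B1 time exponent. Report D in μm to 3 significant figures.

D(9) = 85.4 μm

carbon steel: f(T) = +0.150·(T−10) [T≤10 °C] = -1.6500
  SO₂ term: 1.77·69.1^0.52·exp(0.02·91-1.6500) = 18.98
  Cl⁻ term: 0.102·9.7^0.62·exp(0.033·91+0.04·-1.0) = 8.076
  r_corr = 18.98 + 8.076 = 27.06 μm/a
Long-term exponent b (ISO 9224 Table 2, B1) = 0.523
  D(9) = 27.06 × 9^0.523 = 27.06 × 3.156 = 85.38 μm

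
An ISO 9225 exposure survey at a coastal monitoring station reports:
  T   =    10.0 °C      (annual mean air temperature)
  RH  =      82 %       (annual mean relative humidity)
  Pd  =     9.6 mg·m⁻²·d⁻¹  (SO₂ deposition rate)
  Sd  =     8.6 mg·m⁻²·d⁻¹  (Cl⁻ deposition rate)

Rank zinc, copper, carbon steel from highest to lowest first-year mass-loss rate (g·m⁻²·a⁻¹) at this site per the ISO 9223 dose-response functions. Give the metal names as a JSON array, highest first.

zinc: f(T) = +0.038·(T−10) [T≤10 °C] = +0.0000
  sulphur-dioxide contribution → 1.517 μm/a
  chloride contribution → 0.269 μm/a
  total first-year rate 1.786 μm/a
  mass loss = 1.786 μm/a × 7.14 g/cm³ = 12.75 g·m⁻²·a⁻¹
copper: temperature factor f = +0.126·(0.0) = +0.0000
  sulphur-dioxide contribution → 1.204 μm/a
  chloride contribution → 0.5726 μm/a
  total first-year rate 1.777 μm/a
  mass loss = 1.777 μm/a × 8.96 g/cm³ = 15.92 g·m⁻²·a⁻¹
carbon steel: T≤10 °C ⇒ hinge +0.150·(10.0−10) = +0.0000
  sulphur-dioxide contribution → 29.58 μm/a
  chloride contribution → 8.648 μm/a
  total first-year rate 38.23 μm/a
  mass loss = 38.23 μm/a × 7.85 g/cm³ = 300.1 g·m⁻²·a⁻¹
Ordering by g·m⁻²·a⁻¹: carbon steel (300) > copper (15.9) > zinc (12.8)

["carbon steel", "copper", "zinc"]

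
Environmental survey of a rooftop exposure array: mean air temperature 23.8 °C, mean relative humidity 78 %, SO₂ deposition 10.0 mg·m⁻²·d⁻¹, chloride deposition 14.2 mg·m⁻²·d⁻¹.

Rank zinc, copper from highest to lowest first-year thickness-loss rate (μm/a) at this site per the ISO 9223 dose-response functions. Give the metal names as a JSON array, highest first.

["zinc", "copper"]

zinc: f(T) = -0.071·(T−10) [T>10 °C] = -0.9798
  Pd branch = 0.0129·Pd^0.44·e^(0.046·RH+f) = 0.4823 μm/a
  Sd branch = 0.0175·Sd^0.57·e^(0.008·RH+0.085·T) = 1.121 μm/a
  r_corr = 0.4823 + 1.121 = 1.603 μm/a
copper: f(T) = -0.080·(T−10) [T>10 °C] = -1.1040
  Pd branch = 0.0053·Pd^0.26·e^(0.059·RH+f) = 0.3187 μm/a
  Cl⁻ term: 0.01025·14.2^0.27·exp(0.036·78+0.049·23.8) = 1.116
  r_corr = 0.3187 + 1.116 = 1.435 μm/a
Ordering by μm/a: zinc (1.6) > copper (1.44)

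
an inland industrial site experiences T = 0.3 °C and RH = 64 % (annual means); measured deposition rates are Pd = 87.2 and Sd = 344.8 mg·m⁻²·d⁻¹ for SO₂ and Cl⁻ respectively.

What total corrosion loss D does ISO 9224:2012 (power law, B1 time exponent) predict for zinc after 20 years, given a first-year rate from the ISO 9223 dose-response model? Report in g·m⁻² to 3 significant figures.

D(20) = 167 g·m⁻²

zinc: T≤10 °C ⇒ hinge +0.038·(0.3−10) = -0.3686
  sulphur-dioxide contribution → 1.21 μm/a
  chloride contribution → 0.8373 μm/a
  ⇒ r_corr(zinc) = 2.048 μm/a
ISO 9224: D(t) = r_corr · t^b with b = 0.813 (zinc, B1)
  D(20) = 2.048 × 20^0.813 = 2.048 × 11.42 = 23.39 μm
  Mass loss = 23.39 μm × 7.14 g/cm³ = 167 g·m⁻²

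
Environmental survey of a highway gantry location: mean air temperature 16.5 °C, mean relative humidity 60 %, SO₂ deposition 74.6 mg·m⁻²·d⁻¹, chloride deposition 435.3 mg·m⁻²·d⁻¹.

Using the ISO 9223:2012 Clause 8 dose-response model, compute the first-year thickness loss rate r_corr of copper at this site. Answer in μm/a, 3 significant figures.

copper: f(T) = -0.080·(T−10) [T>10 °C] = -0.5200
  SO₂ term: 0.0053·74.6^0.26·exp(0.059·60-0.5200) = 0.3332
  Cl⁻ term: 0.01025·435.3^0.27·exp(0.036·60+0.049·16.5) = 1.029
  sum: 0.3332 + 1.029 → r_corr = 1.362 μm/a

r_corr = 1.36 μm/a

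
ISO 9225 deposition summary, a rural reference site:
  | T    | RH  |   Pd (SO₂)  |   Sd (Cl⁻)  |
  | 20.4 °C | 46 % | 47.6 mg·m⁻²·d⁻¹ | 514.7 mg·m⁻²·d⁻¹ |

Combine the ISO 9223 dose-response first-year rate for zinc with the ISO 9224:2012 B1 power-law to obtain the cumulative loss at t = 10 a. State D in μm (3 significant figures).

zinc: temperature factor f = -0.071·(10.4) = -0.7384
  SO₂ term: 0.0129·47.6^0.44·exp(0.046·46-0.7384) = 0.2799
  Sd branch = 0.0175·Sd^0.57·e^(0.008·RH+0.085·T) = 5.029 μm/a
  r_corr = 0.2799 + 5.029 = 5.309 μm/a
Power-law: D(10) = r_corr · 10^0.813
  D(10) = 5.309 × 10^0.813 = 5.309 × 6.501 = 34.52 μm

D(10) = 34.5 μm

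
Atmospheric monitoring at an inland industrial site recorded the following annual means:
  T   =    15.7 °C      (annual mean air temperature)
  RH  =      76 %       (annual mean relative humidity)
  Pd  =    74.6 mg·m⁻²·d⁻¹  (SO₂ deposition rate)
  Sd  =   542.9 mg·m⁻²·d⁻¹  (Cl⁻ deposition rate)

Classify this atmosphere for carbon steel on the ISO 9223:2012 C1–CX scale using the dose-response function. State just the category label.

carbon steel: T>10 °C ⇒ hinge -0.054·(15.7−10) = -0.3078
  sulphur-dioxide contribution → 56.01 μm/a
  chloride contribution → 116.4 μm/a
  ⇒ r_corr(carbon steel) = 172.4 μm/a
172 μm/a falls in (80, 200] for carbon steel → category C5

C5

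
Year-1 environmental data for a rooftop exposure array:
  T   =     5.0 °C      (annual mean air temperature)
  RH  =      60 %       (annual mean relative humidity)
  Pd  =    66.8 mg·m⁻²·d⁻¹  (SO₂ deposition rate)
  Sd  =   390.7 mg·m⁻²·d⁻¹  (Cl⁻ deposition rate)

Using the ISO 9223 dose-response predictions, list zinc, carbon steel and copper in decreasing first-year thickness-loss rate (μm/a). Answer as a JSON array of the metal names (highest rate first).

["carbon steel", "zinc", "copper"]

zinc: T≤10 °C ⇒ hinge +0.038·(5.0−10) = -0.1900
  sulphur-dioxide contribution → 1.071 μm/a
  chloride contribution → 1.298 μm/a
  ⇒ r_corr(zinc) = 2.369 μm/a
carbon steel: T≤10 °C ⇒ hinge +0.150·(5.0−10) = -0.7500
  sulphur-dioxide contribution → 24.68 μm/a
  chloride contribution → 36.5 μm/a
  ⇒ r_corr(carbon steel) = 61.18 μm/a
copper: temperature factor f = +0.126·(-5.0) = -0.6300
  sulphur-dioxide contribution → 0.2901 μm/a
  chloride contribution → 0.5689 μm/a
  total first-year rate 0.8589 μm/a
Ordering by μm/a: carbon steel (61.2) > zinc (2.37) > copper (0.859)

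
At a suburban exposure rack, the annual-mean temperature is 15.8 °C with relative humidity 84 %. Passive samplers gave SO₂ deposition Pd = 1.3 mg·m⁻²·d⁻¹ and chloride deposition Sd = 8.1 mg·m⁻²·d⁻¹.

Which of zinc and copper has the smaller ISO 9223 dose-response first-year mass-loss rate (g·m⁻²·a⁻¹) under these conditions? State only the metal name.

zinc

zinc: f(T) = -0.071·(T−10) [T>10 °C] = -0.4118
  sulphur-dioxide contribution → 0.4571 μm/a
  chloride contribution → 0.4325 μm/a
  ⇒ r_corr(zinc) = 0.8896 μm/a
  mass loss = 0.8896 μm/a × 7.14 g/cm³ = 6.352 g·m⁻²·a⁻¹
copper: f(T) = -0.080·(T−10) [T>10 °C] = -0.4640
  sulphur-dioxide contribution → 0.5067 μm/a
  chloride contribution → 0.8045 μm/a
  ⇒ r_corr(copper) = 1.311 μm/a
  mass loss = 1.311 μm/a × 8.96 g/cm³ = 11.75 g·m⁻²·a⁻¹
Ordering by g·m⁻²·a⁻¹: copper (11.7) > zinc (6.35)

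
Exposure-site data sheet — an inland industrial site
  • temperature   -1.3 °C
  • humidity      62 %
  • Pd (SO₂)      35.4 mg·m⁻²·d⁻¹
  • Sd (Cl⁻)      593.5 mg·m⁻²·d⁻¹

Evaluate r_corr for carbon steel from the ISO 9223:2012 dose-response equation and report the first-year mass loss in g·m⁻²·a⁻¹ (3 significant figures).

carbon steel: T≤10 °C ⇒ hinge +0.150·(-1.3−10) = -1.6950
  sulphur-dioxide contribution → 7.175 μm/a
  chloride contribution → 39.27 μm/a
  ⇒ r_corr(carbon steel) = 46.45 μm/a
Convert to mass loss: 46.45 μm/a × 7.85 g/cm³ = 364.6 g·m⁻²·a⁻¹

r_corr = 365 g·m⁻²·a⁻¹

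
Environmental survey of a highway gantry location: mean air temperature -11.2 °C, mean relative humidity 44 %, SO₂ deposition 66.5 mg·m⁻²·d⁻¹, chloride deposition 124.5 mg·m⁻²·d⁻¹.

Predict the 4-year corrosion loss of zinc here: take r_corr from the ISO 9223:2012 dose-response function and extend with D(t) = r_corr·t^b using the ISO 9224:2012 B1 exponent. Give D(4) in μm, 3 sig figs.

zinc: T≤10 °C ⇒ hinge +0.038·(-11.2−10) = -0.8056
  SO₂ term: 0.0129·66.5^0.44·exp(0.046·44-0.8056) = 0.2766
  Sd branch = 0.0175·Sd^0.57·e^(0.008·RH+0.085·T) = 0.1502 μm/a
  r_corr = 0.2766 + 0.1502 = 0.4268 μm/a
ISO 9224: D(t) = r_corr · t^b with b = 0.813 (zinc, B1)
  D(4) = 0.4268 × 4^0.813 = 0.4268 × 3.087 = 1.317 μm

D(4) = 1.32 μm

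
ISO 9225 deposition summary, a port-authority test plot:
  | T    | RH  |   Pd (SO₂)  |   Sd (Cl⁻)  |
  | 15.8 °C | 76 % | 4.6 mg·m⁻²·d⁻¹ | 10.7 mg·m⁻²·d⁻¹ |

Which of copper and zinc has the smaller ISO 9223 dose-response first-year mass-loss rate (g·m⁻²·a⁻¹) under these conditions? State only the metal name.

copper: T>10 °C ⇒ hinge -0.080·(15.8−10) = -0.4640
  sulphur-dioxide contribution → 0.439 μm/a
  chloride contribution → 0.6503 μm/a
  total first-year rate 1.089 μm/a
  mass loss = 1.089 μm/a × 8.96 g/cm³ = 9.76 g·m⁻²·a⁻¹
zinc: T>10 °C ⇒ hinge -0.071·(15.8−10) = -0.4118
  sulphur-dioxide contribution → 0.5516 μm/a
  chloride contribution → 0.4754 μm/a
  ⇒ r_corr(zinc) = 1.027 μm/a
  mass loss = 1.027 μm/a × 7.14 g/cm³ = 7.333 g·m⁻²·a⁻¹
Ordering by g·m⁻²·a⁻¹: copper (9.76) > zinc (7.33)

zinc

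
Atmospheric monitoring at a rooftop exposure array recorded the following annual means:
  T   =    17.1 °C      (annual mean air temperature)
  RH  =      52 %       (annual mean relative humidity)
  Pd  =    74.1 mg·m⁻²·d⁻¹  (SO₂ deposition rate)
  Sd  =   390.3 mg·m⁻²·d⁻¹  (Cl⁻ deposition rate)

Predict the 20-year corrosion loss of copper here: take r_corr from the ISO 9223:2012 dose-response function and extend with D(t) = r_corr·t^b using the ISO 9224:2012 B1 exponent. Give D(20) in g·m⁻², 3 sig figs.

D(20) = 64.0 g·m⁻²

copper: T>10 °C ⇒ hinge -0.080·(17.1−10) = -0.5680
  sulphur-dioxide contribution → 0.1978 μm/a
  chloride contribution → 0.7714 μm/a
  total first-year rate 0.9692 μm/a
Long-term exponent b (ISO 9224 Table 2, B1) = 0.667
  D(20) = 0.9692 × 20^0.667 = 0.9692 × 7.375 = 7.148 μm
  Mass loss = 7.148 μm × 8.96 g/cm³ = 64.05 g·m⁻²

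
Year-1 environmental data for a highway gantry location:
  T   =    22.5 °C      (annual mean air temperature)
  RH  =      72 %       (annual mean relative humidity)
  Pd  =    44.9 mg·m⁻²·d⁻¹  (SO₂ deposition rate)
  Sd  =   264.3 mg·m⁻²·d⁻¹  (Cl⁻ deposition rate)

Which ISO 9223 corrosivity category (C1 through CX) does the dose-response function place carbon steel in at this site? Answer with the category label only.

carbon steel: temperature factor f = -0.054·(12.5) = -0.6750
  SO₂ term: 1.77·44.9^0.52·exp(0.02·72-0.6750) = 27.5
  Sd branch = 0.102·Sd^0.62·e^(0.033·RH+0.04·T) = 85.71 μm/a
  sum: 27.5 + 85.71 → r_corr = 113.2 μm/a
Category bounds: 80…200 μm/a bracket r_corr ⇒ C5

C5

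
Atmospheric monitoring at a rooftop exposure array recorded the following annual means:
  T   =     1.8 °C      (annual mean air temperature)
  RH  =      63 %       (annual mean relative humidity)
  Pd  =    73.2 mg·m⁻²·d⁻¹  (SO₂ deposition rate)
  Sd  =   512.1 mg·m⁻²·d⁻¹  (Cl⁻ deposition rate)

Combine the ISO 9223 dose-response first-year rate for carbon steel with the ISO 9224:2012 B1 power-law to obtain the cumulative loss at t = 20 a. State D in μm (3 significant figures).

carbon steel: T≤10 °C ⇒ hinge +0.150·(1.8−10) = -1.2300
  SO₂ term: 1.77·73.2^0.52·exp(0.02·63-1.2300) = 17
  Cl⁻ term: 0.102·512.1^0.62·exp(0.033·63+0.04·1.8) = 41.93
  r_corr = 17 + 41.93 = 58.94 μm/a
Power-law: D(20) = r_corr · 20^0.523
  D(20) = 58.94 × 20^0.523 = 58.94 × 4.791 = 282.4 μm

D(20) = 282 μm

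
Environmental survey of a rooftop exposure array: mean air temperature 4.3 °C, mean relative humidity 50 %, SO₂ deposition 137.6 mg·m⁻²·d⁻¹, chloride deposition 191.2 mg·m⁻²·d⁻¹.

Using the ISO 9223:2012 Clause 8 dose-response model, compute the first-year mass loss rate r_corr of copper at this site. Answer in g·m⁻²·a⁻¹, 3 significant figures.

r_corr = 4.42 g·m⁻²·a⁻¹

copper: f(T) = +0.126·(T−10) [T≤10 °C] = -0.7182
  SO₂ term: 0.0053·137.6^0.26·exp(0.059·50-0.7182) = 0.1777
  Sd branch = 0.01025·Sd^0.27·e^(0.036·RH+0.049·T) = 0.3162 μm/a
  sum: 0.1777 + 0.3162 → r_corr = 0.4939 μm/a
Convert to mass loss: 0.4939 μm/a × 8.96 g/cm³ = 4.425 g·m⁻²·a⁻¹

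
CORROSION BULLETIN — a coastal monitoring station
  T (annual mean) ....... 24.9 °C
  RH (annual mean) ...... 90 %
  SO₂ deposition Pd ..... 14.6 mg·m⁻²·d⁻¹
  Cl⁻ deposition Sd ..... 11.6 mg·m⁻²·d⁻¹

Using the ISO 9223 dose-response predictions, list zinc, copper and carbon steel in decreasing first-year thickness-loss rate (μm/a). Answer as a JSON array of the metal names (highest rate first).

zinc: T>10 °C ⇒ hinge -0.071·(24.9−10) = -1.0579
  sulphur-dioxide contribution → 0.915 μm/a
  chloride contribution → 1.207 μm/a
  total first-year rate 2.122 μm/a
copper: f(T) = -0.080·(T−10) [T>10 °C] = -1.1920
  sulphur-dioxide contribution → 0.6538 μm/a
  chloride contribution → 1.718 μm/a
  ⇒ r_corr(copper) = 2.372 μm/a
carbon steel: temperature factor f = -0.054·(14.9) = -0.8046
  sulphur-dioxide contribution → 19.31 μm/a
  chloride contribution → 24.6 μm/a
  total first-year rate 43.91 μm/a
Ordering by μm/a: carbon steel (43.9) > copper (2.37) > zinc (2.12)

["carbon steel", "copper", "zinc"]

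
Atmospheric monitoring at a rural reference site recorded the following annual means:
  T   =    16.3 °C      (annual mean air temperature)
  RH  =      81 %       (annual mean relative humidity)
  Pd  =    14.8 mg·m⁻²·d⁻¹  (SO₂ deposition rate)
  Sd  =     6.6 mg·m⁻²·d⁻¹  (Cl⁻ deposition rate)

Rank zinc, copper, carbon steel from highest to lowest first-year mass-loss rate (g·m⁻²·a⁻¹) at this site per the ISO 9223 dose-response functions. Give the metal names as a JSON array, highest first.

["carbon steel", "copper", "zinc"]

zinc: temperature factor f = -0.071·(6.3) = -0.4473
  sulphur-dioxide contribution → 1.121 μm/a
  chloride contribution → 0.392 μm/a
  ⇒ r_corr(zinc) = 1.513 μm/a
  mass loss = 1.513 μm/a × 7.14 g/cm³ = 10.8 g·m⁻²·a⁻¹
copper: f(T) = -0.080·(T−10) [T>10 °C] = -0.5040
  sulphur-dioxide contribution → 0.7676 μm/a
  chloride contribution → 0.7003 μm/a
  total first-year rate 1.468 μm/a
  mass loss = 1.468 μm/a × 8.96 g/cm³ = 13.15 g·m⁻²·a⁻¹
carbon steel: T>10 °C ⇒ hinge -0.054·(16.3−10) = -0.3402
  sulphur-dioxide contribution → 25.84 μm/a
  chloride contribution → 9.136 μm/a
  total first-year rate 34.98 μm/a
  mass loss = 34.98 μm/a × 7.85 g/cm³ = 274.6 g·m⁻²·a⁻¹
Ordering by g·m⁻²·a⁻¹: carbon steel (275) > copper (13.2) > zinc (10.8)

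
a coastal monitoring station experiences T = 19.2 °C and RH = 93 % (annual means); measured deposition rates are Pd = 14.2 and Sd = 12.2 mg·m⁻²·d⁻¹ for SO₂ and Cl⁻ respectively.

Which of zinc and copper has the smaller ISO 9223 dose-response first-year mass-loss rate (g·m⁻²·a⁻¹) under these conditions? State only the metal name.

zinc: temperature factor f = -0.071·(9.2) = -0.6532
  Pd branch = 0.0129·Pd^0.44·e^(0.046·RH+f) = 1.555 μm/a
  Sd branch = 0.0175·Sd^0.57·e^(0.008·RH+0.085·T) = 0.7837 μm/a
  sum: 1.555 + 0.7837 → r_corr = 2.339 μm/a
  mass loss = 2.339 μm/a × 7.14 g/cm³ = 16.7 g·m⁻²·a⁻¹
copper: temperature factor f = -0.080·(9.2) = -0.7360
  Pd branch = 0.0053·Pd^0.26·e^(0.059·RH+f) = 1.222 μm/a
  Cl⁻ term: 0.01025·12.2^0.27·exp(0.036·93+0.049·19.2) = 1.468
  r_corr = 1.222 + 1.468 = 2.69 μm/a
  mass loss = 2.69 μm/a × 8.96 g/cm³ = 24.1 g·m⁻²·a⁻¹
Ordering by g·m⁻²·a⁻¹: copper (24.1) > zinc (16.7)

zinc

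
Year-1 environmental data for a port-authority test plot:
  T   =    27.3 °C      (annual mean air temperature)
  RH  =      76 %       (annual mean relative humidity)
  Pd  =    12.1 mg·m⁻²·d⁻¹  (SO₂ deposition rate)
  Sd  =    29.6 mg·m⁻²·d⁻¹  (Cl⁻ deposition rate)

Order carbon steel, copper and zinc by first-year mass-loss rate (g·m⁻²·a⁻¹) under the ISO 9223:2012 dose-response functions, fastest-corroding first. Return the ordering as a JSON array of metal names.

carbon steel: T>10 °C ⇒ hinge -0.054·(27.3−10) = -0.9342
  SO₂ term: 1.77·12.1^0.52·exp(0.02·76-0.9342) = 11.63
  Sd branch = 0.102·Sd^0.62·e^(0.033·RH+0.04·T) = 30.5 μm/a
  sum: 11.63 + 30.5 → r_corr = 42.12 μm/a
  mass loss = 42.12 μm/a × 7.85 g/cm³ = 330.7 g·m⁻²·a⁻¹
copper: T>10 °C ⇒ hinge -0.080·(27.3−10) = -1.3840
  SO₂ term: 0.0053·12.1^0.26·exp(0.059·76-1.3840) = 0.225
  Cl⁻ term: 0.01025·29.6^0.27·exp(0.036·76+0.049·27.3) = 1.504
  sum: 0.225 + 1.504 → r_corr = 1.729 μm/a
  mass loss = 1.729 μm/a × 8.96 g/cm³ = 15.49 g·m⁻²·a⁻¹
zinc: temperature factor f = -0.071·(17.3) = -1.2283
  Pd branch = 0.0129·Pd^0.44·e^(0.046·RH+f) = 0.3731 μm/a
  Cl⁻ term: 0.0175·29.6^0.57·exp(0.008·76+0.085·27.3) = 2.257
  sum: 0.3731 + 2.257 → r_corr = 2.63 μm/a
  mass loss = 2.63 μm/a × 7.14 g/cm³ = 18.78 g·m⁻²·a⁻¹
Ordering by g·m⁻²·a⁻¹: carbon steel (331) > zinc (18.8) > copper (15.5)

["carbon steel", "zinc", "copper"]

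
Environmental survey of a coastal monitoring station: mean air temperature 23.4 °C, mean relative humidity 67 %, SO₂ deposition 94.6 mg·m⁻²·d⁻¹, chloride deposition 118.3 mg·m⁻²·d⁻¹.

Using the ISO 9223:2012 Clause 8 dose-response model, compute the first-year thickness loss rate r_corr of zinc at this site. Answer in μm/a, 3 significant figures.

zinc: f(T) = -0.071·(T−10) [T>10 °C] = -0.9514
  SO₂ term: 0.0129·94.6^0.44·exp(0.046·67-0.9514) = 0.8041
  Sd branch = 0.0175·Sd^0.57·e^(0.008·RH+0.085·T) = 3.321 μm/a
  sum: 0.8041 + 3.321 → r_corr = 4.125 μm/a

r_corr = 4.12 μm/a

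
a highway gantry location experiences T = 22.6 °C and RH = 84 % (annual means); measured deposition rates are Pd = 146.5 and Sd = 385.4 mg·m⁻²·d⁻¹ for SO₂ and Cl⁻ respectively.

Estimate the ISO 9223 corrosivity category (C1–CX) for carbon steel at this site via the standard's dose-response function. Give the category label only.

carbon steel: T>10 °C ⇒ hinge -0.054·(22.6−10) = -0.6804
  SO₂ term: 1.77·146.5^0.52·exp(0.02·84-0.6804) = 64.32
  Cl⁻ term: 0.102·385.4^0.62·exp(0.033·84+0.04·22.6) = 161.6
  sum: 64.32 + 161.6 → r_corr = 225.9 μm/a
226 μm/a falls in (200, 700] for carbon steel → category CX

CX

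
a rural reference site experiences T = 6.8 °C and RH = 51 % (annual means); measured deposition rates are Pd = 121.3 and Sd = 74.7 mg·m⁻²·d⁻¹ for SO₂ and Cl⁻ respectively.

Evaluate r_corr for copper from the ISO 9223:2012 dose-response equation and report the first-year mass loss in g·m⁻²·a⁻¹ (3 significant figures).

r_corr = 4.81 g·m⁻²·a⁻¹

copper: temperature factor f = +0.126·(-3.2) = -0.4032
  Pd branch = 0.0053·Pd^0.26·e^(0.059·RH+f) = 0.2499 μm/a
  Sd branch = 0.01025·Sd^0.27·e^(0.036·RH+0.049·T) = 0.2875 μm/a
  r_corr = 0.2499 + 0.2875 = 0.5374 μm/a
Convert to mass loss: 0.5374 μm/a × 8.96 g/cm³ = 4.815 g·m⁻²·a⁻¹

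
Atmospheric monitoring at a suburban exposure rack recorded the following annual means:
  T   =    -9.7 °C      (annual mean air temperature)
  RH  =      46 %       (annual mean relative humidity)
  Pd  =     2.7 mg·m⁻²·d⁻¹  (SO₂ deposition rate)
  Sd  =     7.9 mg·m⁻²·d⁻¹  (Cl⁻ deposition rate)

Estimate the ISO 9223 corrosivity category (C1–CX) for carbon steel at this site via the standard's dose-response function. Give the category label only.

carbon steel: f(T) = +0.150·(T−10) [T≤10 °C] = -2.9550
  sulphur-dioxide contribution → 0.3877 μm/a
  chloride contribution → 1.137 μm/a
  total first-year rate 1.525 μm/a
ISO 9223 Table 2 (carbon steel): 1.3 < 1.53 ≤ 25 μm/a ⇒ C2

C2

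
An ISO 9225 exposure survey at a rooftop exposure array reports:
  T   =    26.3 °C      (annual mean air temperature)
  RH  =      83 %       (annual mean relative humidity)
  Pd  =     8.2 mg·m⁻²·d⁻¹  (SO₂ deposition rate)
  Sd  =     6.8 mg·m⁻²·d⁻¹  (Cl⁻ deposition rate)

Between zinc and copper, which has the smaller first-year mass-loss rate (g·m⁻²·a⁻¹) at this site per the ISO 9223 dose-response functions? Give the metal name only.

zinc: temperature factor f = -0.071·(16.3) = -1.1573
  sulphur-dioxide contribution → 0.4658 μm/a
  chloride contribution → 0.948 μm/a
  total first-year rate 1.414 μm/a
  mass loss = 1.414 μm/a × 7.14 g/cm³ = 10.09 g·m⁻²·a⁻¹
copper: f(T) = -0.080·(T−10) [T>10 °C] = -1.3040
  sulphur-dioxide contribution → 0.3329 μm/a
  chloride contribution → 1.238 μm/a
  total first-year rate 1.571 μm/a
  mass loss = 1.571 μm/a × 8.96 g/cm³ = 14.08 g·m⁻²·a⁻¹
Ordering by g·m⁻²·a⁻¹: copper (14.1) > zinc (10.1)

zinc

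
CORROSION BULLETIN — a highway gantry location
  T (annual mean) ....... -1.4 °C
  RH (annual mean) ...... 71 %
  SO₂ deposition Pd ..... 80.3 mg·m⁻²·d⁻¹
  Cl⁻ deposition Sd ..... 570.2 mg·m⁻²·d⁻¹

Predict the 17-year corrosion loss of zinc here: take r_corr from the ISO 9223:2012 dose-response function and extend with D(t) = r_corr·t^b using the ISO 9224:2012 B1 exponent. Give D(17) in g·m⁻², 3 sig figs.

D(17) = 181 g·m⁻²

zinc: temperature factor f = +0.038·(-11.4) = -0.4332
  SO₂ term: 0.0129·80.3^0.44·exp(0.046·71-0.4332) = 1.51
  Sd branch = 0.0175·Sd^0.57·e^(0.008·RH+0.085·T) = 1.021 μm/a
  sum: 1.51 + 1.021 → r_corr = 2.531 μm/a
Long-term exponent b (ISO 9224 Table 2, B1) = 0.813
  D(17) = 2.531 × 17^0.813 = 2.531 × 10.01 = 25.33 μm
  Mass loss = 25.33 μm × 7.14 g/cm³ = 180.8 g·m⁻²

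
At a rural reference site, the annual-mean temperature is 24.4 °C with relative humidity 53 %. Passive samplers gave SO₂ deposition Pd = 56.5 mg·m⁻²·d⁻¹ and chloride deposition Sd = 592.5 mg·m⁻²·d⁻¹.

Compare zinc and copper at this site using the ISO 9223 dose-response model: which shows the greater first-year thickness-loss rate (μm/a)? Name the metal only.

zinc

zinc: T>10 °C ⇒ hinge -0.071·(24.4−10) = -1.0224
  sulphur-dioxide contribution → 0.3135 μm/a
  chloride contribution → 8.097 μm/a
  total first-year rate 8.411 μm/a
copper: temperature factor f = -0.080·(14.4) = -1.1520
  sulphur-dioxide contribution → 0.109 μm/a
  chloride contribution → 1.28 μm/a
  ⇒ r_corr(copper) = 1.389 μm/a
Ordering by μm/a: zinc (8.41) > copper (1.39)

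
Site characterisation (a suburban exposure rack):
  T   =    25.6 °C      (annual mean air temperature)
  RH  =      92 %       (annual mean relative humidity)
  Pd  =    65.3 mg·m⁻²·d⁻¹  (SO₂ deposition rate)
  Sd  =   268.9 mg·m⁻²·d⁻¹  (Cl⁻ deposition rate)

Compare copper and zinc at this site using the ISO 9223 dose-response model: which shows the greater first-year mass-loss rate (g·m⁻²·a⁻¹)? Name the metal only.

zinc

copper: temperature factor f = -0.080·(15.6) = -1.2480
  SO₂ term: 0.0053·65.3^0.26·exp(0.059·92-1.2480) = 1.027
  Sd branch = 0.01025·Sd^0.27·e^(0.036·RH+0.049·T) = 4.466 μm/a
  r_corr = 1.027 + 4.466 = 5.492 μm/a
  mass loss = 5.492 μm/a × 8.96 g/cm³ = 49.21 g·m⁻²·a⁻¹
zinc: T>10 °C ⇒ hinge -0.071·(25.6−10) = -1.1076
  SO₂ term: 0.0129·65.3^0.44·exp(0.046·92-1.1076) = 1.845
  Cl⁻ term: 0.0175·268.9^0.57·exp(0.008·92+0.085·25.6) = 7.809
  sum: 1.845 + 7.809 → r_corr = 9.654 μm/a
  mass loss = 9.654 μm/a × 7.14 g/cm³ = 68.93 g·m⁻²·a⁻¹
Ordering by g·m⁻²·a⁻¹: zinc (68.9) > copper (49.2)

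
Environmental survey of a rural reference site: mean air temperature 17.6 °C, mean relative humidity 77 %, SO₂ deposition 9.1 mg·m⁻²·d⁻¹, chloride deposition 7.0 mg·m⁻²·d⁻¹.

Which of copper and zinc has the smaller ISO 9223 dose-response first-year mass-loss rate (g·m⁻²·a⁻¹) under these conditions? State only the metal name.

zinc

copper: temperature factor f = -0.080·(7.6) = -0.6080
  Pd branch = 0.0053·Pd^0.26·e^(0.059·RH+f) = 0.4815 μm/a
  Cl⁻ term: 0.01025·7.0^0.27·exp(0.036·77+0.049·17.6) = 0.6566
  r_corr = 0.4815 + 0.6566 = 1.138 μm/a
  mass loss = 1.138 μm/a × 8.96 g/cm³ = 10.2 g·m⁻²·a⁻¹
zinc: T>10 °C ⇒ hinge -0.071·(17.6−10) = -0.5396
  Pd branch = 0.0129·Pd^0.44·e^(0.046·RH+f) = 0.6863 μm/a
  Cl⁻ term: 0.0175·7.0^0.57·exp(0.008·77+0.085·17.6) = 0.4385
  sum: 0.6863 + 0.4385 → r_corr = 1.125 μm/a
  mass loss = 1.125 μm/a × 7.14 g/cm³ = 8.031 g·m⁻²·a⁻¹
Ordering by g·m⁻²·a⁻¹: copper (10.2) > zinc (8.03)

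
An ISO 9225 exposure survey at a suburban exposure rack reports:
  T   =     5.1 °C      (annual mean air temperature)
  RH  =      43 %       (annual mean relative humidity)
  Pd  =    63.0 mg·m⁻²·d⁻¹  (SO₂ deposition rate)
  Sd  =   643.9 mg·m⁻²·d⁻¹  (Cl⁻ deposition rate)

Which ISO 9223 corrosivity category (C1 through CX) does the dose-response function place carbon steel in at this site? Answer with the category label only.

C3

carbon steel: f(T) = +0.150·(T−10) [T≤10 °C] = -0.7350
  Pd branch = 1.77·Pd^0.52·e^(0.02·RH+f) = 17.29 μm/a
  Sd branch = 0.102·Sd^0.62·e^(0.033·RH+0.04·T) = 28.51 μm/a
  r_corr = 17.29 + 28.51 = 45.8 μm/a
Category bounds: 25…50 μm/a bracket r_corr ⇒ C3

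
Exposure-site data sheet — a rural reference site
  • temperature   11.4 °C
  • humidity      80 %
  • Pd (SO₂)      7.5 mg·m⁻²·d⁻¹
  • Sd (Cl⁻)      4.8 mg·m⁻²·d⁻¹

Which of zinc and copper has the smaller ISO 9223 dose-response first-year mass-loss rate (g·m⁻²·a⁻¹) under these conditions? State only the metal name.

zinc: temperature factor f = -0.071·(1.4) = -0.0994
  Pd branch = 0.0129·Pd^0.44·e^(0.046·RH+f) = 1.124 μm/a
  Cl⁻ term: 0.0175·4.8^0.57·exp(0.008·80+0.085·11.4) = 0.2139
  r_corr = 1.124 + 0.2139 = 1.338 μm/a
  mass loss = 1.338 μm/a × 7.14 g/cm³ = 9.55 g·m⁻²·a⁻¹
copper: T>10 °C ⇒ hinge -0.080·(11.4−10) = -0.1120
  SO₂ term: 0.0053·7.5^0.26·exp(0.059·80-0.1120) = 0.8975
  Cl⁻ term: 0.01025·4.8^0.27·exp(0.036·80+0.049·11.4) = 0.4876
  r_corr = 0.8975 + 0.4876 = 1.385 μm/a
  mass loss = 1.385 μm/a × 8.96 g/cm³ = 12.41 g·m⁻²·a⁻¹
Ordering by g·m⁻²·a⁻¹: copper (12.4) > zinc (9.55)

zinc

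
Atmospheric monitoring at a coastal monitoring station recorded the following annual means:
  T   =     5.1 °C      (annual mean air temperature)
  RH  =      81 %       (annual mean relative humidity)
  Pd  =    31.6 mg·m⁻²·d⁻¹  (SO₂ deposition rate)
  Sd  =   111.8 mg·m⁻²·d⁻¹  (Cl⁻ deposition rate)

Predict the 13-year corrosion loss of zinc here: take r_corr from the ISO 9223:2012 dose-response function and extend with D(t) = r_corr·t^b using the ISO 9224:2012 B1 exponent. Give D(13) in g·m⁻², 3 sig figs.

zinc: f(T) = +0.038·(T−10) [T≤10 °C] = -0.1862
  Pd branch = 0.0129·Pd^0.44·e^(0.046·RH+f) = 2.031 μm/a
  Sd branch = 0.0175·Sd^0.57·e^(0.008·RH+0.085·T) = 0.7592 μm/a
  sum: 2.031 + 0.7592 → r_corr = 2.79 μm/a
Long-term exponent b (ISO 9224 Table 2, B1) = 0.813
  D(13) = 2.79 × 13^0.813 = 2.79 × 8.047 = 22.45 μm
  Mass loss = 22.45 μm × 7.14 g/cm³ = 160.3 g·m⁻²

D(13) = 160 g·m⁻²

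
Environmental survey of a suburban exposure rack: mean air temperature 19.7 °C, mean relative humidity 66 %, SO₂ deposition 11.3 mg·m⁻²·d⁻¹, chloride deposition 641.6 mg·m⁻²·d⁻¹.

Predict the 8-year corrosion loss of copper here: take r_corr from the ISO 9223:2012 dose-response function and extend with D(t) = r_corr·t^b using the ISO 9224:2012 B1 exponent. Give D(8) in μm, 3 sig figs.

copper: temperature factor f = -0.080·(9.7) = -0.7760
  SO₂ term: 0.0053·11.3^0.26·exp(0.059·66-0.7760) = 0.225
  Cl⁻ term: 0.01025·641.6^0.27·exp(0.036·66+0.049·19.7) = 1.659
  r_corr = 0.225 + 1.659 = 1.884 μm/a
ISO 9224: D(t) = r_corr · t^b with b = 0.667 (copper, B1)
  D(8) = 1.884 × 8^0.667 = 1.884 × 4.003 = 7.54 μm

D(8) = 7.54 μm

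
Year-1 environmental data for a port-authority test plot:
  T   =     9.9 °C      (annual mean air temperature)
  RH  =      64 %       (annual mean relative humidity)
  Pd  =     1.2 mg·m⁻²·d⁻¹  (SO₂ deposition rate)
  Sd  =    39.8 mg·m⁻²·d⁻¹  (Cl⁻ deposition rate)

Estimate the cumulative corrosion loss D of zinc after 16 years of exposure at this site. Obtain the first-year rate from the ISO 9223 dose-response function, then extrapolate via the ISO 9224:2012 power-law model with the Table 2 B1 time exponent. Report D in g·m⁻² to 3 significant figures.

D(16) = 55.6 g·m⁻²

zinc: f(T) = +0.038·(T−10) [T≤10 °C] = -0.0038
  sulphur-dioxide contribution → 0.2644 μm/a
  chloride contribution → 0.5531 μm/a
  ⇒ r_corr(zinc) = 0.8175 μm/a
Power-law: D(16) = r_corr · 16^0.813
  D(16) = 0.8175 × 16^0.813 = 0.8175 × 9.527 = 7.788 μm
  Mass loss = 7.788 μm × 7.14 g/cm³ = 55.61 g·m⁻²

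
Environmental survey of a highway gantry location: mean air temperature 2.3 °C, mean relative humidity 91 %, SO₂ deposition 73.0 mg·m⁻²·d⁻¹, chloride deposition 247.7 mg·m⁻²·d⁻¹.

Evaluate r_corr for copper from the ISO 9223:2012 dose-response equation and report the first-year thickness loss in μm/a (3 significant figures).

copper: f(T) = +0.126·(T−10) [T≤10 °C] = -0.9702
  Pd branch = 0.0053·Pd^0.26·e^(0.059·RH+f) = 1.316 μm/a
  Sd branch = 0.01025·Sd^0.27·e^(0.036·RH+0.049·T) = 1.345 μm/a
  sum: 1.316 + 1.345 → r_corr = 2.661 μm/a

r_corr = 2.66 μm/a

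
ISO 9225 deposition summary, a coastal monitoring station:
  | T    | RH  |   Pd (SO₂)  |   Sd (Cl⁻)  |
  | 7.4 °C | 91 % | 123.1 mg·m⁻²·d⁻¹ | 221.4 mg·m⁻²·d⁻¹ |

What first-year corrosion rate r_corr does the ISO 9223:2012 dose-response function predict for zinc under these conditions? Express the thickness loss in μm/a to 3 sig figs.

r_corr = 7.86 μm/a

zinc: temperature factor f = +0.038·(-2.6) = -0.0988
  Pd branch = 0.0129·Pd^0.44·e^(0.046·RH+f) = 6.388 μm/a
  Cl⁻ term: 0.0175·221.4^0.57·exp(0.008·91+0.085·7.4) = 1.476
  r_corr = 6.388 + 1.476 = 7.864 μm/a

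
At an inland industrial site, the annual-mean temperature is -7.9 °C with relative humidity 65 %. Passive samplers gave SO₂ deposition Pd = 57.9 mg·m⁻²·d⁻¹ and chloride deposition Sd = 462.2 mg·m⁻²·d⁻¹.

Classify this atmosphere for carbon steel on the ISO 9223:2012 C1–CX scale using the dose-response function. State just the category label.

carbon steel: T≤10 °C ⇒ hinge +0.150·(-7.9−10) = -2.6850
  Pd branch = 1.77·Pd^0.52·e^(0.02·RH+f) = 3.657 μm/a
  Sd branch = 0.102·Sd^0.62·e^(0.033·RH+0.04·T) = 28.52 μm/a
  sum: 3.657 + 28.52 → r_corr = 32.17 μm/a
32.2 μm/a falls in (25, 50] for carbon steel → category C3

C3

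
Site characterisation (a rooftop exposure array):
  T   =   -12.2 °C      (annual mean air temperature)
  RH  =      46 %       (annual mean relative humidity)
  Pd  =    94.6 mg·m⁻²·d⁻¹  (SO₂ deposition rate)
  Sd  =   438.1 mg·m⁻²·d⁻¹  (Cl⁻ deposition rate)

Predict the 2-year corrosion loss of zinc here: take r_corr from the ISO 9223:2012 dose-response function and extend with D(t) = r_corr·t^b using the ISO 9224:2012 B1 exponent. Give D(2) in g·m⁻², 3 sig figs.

zinc: f(T) = +0.038·(T−10) [T≤10 °C] = -0.8436
  Pd branch = 0.0129·Pd^0.44·e^(0.046·RH+f) = 0.3409 μm/a
  Sd branch = 0.0175·Sd^0.57·e^(0.008·RH+0.085·T) = 0.2872 μm/a
  r_corr = 0.3409 + 0.2872 = 0.6281 μm/a
ISO 9224: D(t) = r_corr · t^b with b = 0.813 (zinc, B1)
  D(2) = 0.6281 × 2^0.813 = 0.6281 × 1.757 = 1.103 μm
  Mass loss = 1.103 μm × 7.14 g/cm³ = 7.878 g·m⁻²

D(2) = 7.88 g·m⁻²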